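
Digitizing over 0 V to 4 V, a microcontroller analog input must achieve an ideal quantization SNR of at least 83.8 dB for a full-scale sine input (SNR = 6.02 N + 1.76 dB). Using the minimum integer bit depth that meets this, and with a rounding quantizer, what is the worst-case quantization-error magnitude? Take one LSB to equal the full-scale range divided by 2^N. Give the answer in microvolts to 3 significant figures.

V_FS = 4 V.
Required N = ⌈(83.8 − 1.76)/6.02⌉ = ⌈13.628⌉ = 14.
One LSB is 4 V / 16384 = 244.14 µV.
Half an LSB is 122 µV.

122 µV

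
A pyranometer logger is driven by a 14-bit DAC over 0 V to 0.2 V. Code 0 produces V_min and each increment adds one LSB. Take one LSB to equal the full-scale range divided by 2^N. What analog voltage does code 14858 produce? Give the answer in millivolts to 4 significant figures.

Range is 0.2 V. LSB = 0.2 V / 2^14.
V_out = 0 + 14858 × (0.2/16384) V
      = 0 + 0.181372 = 0.181372 V.

181.4 mV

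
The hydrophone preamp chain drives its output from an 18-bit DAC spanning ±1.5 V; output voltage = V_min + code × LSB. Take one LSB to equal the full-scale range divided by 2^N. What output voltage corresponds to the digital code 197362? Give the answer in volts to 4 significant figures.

Span: 1.5 V − (-1.5 V) = 3 V. LSB = 3 V / 2^18.
Output = V_min + (197362/262144) × range = -1.5 + 0.752876 × 3 V
      = -1.5 V + 2.25863 V = 0.758629 V.

0.7586 V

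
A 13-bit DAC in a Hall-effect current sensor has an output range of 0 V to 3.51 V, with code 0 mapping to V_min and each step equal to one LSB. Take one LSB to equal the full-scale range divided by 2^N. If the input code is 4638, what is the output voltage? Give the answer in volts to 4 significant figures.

1.987 V

Range is 3.51 V. LSB = 3.51 V / 2^13.
V_out = 0 + 4638 × (3.51/8192) V
      = 0 V + 1.98723 V = 1.98723 V.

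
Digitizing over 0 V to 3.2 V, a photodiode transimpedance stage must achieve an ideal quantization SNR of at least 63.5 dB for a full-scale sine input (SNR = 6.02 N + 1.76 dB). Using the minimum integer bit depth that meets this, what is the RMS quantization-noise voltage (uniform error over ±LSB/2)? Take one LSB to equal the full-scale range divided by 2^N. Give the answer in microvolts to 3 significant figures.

451 µV

Full-scale range = 3.2 V.
Solving 6.02 N ≥ 63.5 − 1.76: N ≥ 10.256. Round up → N = 11.
LSB = 3.2 V ÷ 2^11 = 3.2/2048 V = 1.5625 mV.
σ_q = LSB/√12 = 1.5625 mV/3.4641 = 451 µV.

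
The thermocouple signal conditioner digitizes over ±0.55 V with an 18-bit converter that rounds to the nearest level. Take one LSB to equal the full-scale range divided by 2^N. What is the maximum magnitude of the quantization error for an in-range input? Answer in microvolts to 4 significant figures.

Full-scale range = 0.55 V − (-0.55 V) = 1.1 V.
One LSB is 1.1 V / 262144 = 4.19617 µV.
|e|_max = LSB/2 = 2.098 µV.

2.098 µV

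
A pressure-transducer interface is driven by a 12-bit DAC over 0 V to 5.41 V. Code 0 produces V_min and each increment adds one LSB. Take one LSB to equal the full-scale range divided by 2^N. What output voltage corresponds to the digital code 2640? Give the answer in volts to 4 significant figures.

Range is 5.41 V. LSB = 5.41 V / 2^12.
Output = V_min + (2640/4096) × range = 0 + 0.644531 × 5.41 V
      = 0 V + 3.48691 V = 3.48691 V.

3.487 V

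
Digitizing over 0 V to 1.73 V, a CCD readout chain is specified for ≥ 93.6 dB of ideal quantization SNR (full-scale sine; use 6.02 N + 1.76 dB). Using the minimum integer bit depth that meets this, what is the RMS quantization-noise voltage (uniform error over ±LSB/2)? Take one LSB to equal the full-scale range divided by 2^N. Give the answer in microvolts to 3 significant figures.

Span = 1.73 V.
Solving 6.02 N ≥ 93.6 − 1.76: N ≥ 15.256. Round up → N = 16.
Step size = 1.73/65536 V = 26.398 µV.
RMS noise = LSB/√12 = 7.62 µV.

7.62 µV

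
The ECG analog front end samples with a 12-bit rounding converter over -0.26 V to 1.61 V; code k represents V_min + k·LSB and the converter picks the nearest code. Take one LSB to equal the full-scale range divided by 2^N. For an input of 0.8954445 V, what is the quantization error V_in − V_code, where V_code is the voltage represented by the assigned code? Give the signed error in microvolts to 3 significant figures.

−65.8 µV

Span: 1.61 V − (-0.26 V) = 1.87 V. LSB = 1.87 V / 2^12 ≈ 456.5 µV.
(0.8954445 − (-0.26)) / LSB = 1.1554445 × 4096/1.87 = 2530.8560. Nearest integer: k = 2531.
V_code = V_min + k × range/2^12 = -0.26 + 2531 × 1.87/4096 = 0.8955102539 V.
Error = V_in − V_code = 0.8954445 − (0.8955102539) = −65.8 µV.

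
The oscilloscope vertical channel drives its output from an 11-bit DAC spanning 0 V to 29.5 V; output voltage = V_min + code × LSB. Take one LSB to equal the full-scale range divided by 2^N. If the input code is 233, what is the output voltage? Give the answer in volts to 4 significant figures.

Range is 29.5 V. LSB = 29.5 V / 2^11.
V_out = 0 + 233 × (29.5/2048) V
      = 0 + 3.35620 = 3.35620 V.

3.356 V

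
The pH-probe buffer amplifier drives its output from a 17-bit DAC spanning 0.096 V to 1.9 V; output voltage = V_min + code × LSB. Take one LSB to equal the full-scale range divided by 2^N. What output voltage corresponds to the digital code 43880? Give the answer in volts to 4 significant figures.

0.6999 V

Range = 1.9 − (0.096) = 1.804 V. LSB = 1.804 V / 2^17.
V_out = 0.096 + 43880 × (1.804/131072) V
      = 0.096 V + 0.603939 V = 0.699939 V.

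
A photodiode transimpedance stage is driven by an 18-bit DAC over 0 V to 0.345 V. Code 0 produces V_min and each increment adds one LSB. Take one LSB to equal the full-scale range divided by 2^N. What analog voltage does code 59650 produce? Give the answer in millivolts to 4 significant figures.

Span = 0.345 V. LSB = 0.345 V / 2^18.
Output = V_min + (59650/262144) × range = 0 + 0.227547 × 0.345 V
      = 0 V + 0.0785036 V = 0.0785036 V.

78.50 mV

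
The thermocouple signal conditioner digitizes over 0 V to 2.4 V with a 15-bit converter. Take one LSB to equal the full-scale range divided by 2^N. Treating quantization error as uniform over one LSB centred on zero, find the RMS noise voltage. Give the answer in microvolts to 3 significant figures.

21.1 µV

Full-scale range = 2.4 V.
LSB = 2.4 V ÷ 2^15 = 2.4/32768 V = 73.242 µV.
For a uniform distribution on [−LSB/2, +LSB/2], V_rms = LSB/√12 = 73.242 µV/3.4641 = 21.1 µV.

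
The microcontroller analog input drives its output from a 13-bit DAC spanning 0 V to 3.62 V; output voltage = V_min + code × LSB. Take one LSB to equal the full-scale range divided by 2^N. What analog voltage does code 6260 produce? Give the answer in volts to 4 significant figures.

Span = 3.62 V. LSB = 3.62 V / 2^13.
Output = V_min + (6260/8192) × range = 0 + 0.764160 × 3.62 V
      = 0 + 2.76626 = 2.76626 V.

2.766 V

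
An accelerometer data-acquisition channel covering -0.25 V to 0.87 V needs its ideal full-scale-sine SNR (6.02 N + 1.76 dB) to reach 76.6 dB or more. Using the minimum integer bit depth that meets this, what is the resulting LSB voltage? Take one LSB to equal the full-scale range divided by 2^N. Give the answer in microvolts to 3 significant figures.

137 µV

The full-scale span is 0.87 − (-0.25) = 1.12 V.
Required N = ⌈(76.6 − 1.76)/6.02⌉ = ⌈12.432⌉ = 13.
Step size = 1.12/8192 V = 137 µV.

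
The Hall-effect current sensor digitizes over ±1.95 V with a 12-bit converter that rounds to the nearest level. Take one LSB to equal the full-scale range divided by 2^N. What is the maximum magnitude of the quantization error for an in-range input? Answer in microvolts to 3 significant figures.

The full-scale span is 1.95 − (-1.95) = 3.9 V.
LSB = 3.9 V ÷ 2^12 = 3.9/4096 V = 0.95215 mV.
A rounding quantizer has |error| ≤ LSB/2 = 476 µV.

476 µV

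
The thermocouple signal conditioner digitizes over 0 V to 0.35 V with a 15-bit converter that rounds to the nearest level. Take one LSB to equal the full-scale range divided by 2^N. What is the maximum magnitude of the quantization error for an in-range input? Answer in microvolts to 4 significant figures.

Range is 0.35 V.
One LSB is 0.35 V / 32768 = 10.6812 µV.
Worst-case error for round-to-nearest is half an LSB: 5.341 µV.

5.341 µV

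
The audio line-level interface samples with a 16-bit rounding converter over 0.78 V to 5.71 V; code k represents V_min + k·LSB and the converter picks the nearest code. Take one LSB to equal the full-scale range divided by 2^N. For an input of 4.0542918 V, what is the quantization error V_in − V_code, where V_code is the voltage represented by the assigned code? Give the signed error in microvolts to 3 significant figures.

The full-scale span is 5.71 − (0.78) = 4.93 V. LSB = 4.93 V / 2^16 ≈ 75.23 µV.
(4.0542918 − (0.78)) / LSB = 3.2742918 × 65536/4.93 = 43526.1638. Nearest integer: k = 43526.
V_code = V_min + k × range/2^16 = 0.78 + 43526 × 4.93/65536 = 4.0542794800 V.
V_in − V_code = 4.0542918 − (4.0542794800) = +12.3 µV.

+12.3 µV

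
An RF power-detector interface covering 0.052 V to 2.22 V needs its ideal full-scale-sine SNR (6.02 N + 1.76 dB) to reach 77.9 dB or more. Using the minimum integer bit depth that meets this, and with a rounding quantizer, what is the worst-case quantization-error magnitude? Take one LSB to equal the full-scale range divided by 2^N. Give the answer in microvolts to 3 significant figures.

Range = 2.22 − (0.052) = 2.168 V.
Solving 6.02 N ≥ 77.9 − 1.76: N ≥ 12.648. Round up → N = 13.
One LSB is 2.168 V / 8192 = 264.65 µV.
Half an LSB is 132 µV.

132 µV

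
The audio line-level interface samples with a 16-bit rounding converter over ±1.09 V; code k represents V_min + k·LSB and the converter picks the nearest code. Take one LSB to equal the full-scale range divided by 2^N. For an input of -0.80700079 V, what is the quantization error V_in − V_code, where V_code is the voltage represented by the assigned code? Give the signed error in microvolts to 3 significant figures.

−12.3 µV

Full-scale range = 1.09 V − (-1.09 V) = 2.18 V. LSB = 2.18 V / 2^16 ≈ 33.26 µV.
(V_in − V_min)/LSB = (-0.80700079 − (-1.09)) × 65536/2.18 = 8507.6313 → nearest code k = 8508.
Reconstructed level: -1.09 + 8508 × 2.18/65536 V = -0.80698852539 V.
Error = V_in − V_code = -0.80700079 − (-0.80698852539) = −12.3 µV.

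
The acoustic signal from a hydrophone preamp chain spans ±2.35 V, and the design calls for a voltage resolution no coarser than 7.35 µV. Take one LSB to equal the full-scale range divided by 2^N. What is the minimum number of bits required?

Full-scale range = 2.35 V − (-2.35 V) = 4.7 V.
Need 2^N ≥ 4.7 V / 7.35 µV = 639500 → N_min = 20.

20 bits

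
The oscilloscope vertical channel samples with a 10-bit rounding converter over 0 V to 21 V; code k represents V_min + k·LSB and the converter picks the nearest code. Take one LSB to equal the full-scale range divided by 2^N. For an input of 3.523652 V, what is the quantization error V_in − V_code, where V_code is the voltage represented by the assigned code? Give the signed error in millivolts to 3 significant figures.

Range is 21 V. LSB = 21 V / 2^10 ≈ 20.51 mV.
(3.523652 − (0)) / LSB = 3.523652 × 1024/21 = 171.8200. Nearest integer: k = 172.
Reconstructed level: 0 + 172 × 21/1024 V = 3.527343750 V.
e = 3.523652 − (3.527343750) = −3.69 mV.

−3.69 mV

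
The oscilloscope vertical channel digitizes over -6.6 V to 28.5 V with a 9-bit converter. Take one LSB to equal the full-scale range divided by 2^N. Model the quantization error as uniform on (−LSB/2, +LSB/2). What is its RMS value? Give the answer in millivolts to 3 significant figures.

19.8 mV

Span: 28.5 V − (-6.6 V) = 35.1 V.
Step size = 35.1/512 V = 68.555 mV.
V_rms = LSB/√12 = 68.555 mV / √12 = 19.8 mV.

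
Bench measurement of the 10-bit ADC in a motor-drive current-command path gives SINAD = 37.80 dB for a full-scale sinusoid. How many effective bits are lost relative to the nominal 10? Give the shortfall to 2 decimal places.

4.01 bits

N_eff = (37.80 − 1.76)/6.02 = 5.9867 bits.
Lost resolution: 10 − 5.9867 = 4.0133 bits.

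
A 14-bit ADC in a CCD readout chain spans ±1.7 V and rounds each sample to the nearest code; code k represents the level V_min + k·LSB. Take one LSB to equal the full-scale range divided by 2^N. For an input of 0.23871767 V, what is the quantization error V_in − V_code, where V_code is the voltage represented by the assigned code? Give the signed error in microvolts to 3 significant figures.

Range = 1.7 − (-1.7) = 3.4 V. LSB = 3.4 V / 2^14 ≈ 207.5 µV.
Position in LSBs: (0.23871767 − (-1.7)) × 16384/3.4 = 9342.3383; rounding gives k = 9342.
Reconstructed level: -1.7 + 9342 × 3.4/16384 V = 0.23864746094 V.
V_in − V_code = 0.23871767 − (0.23864746094) = +70.2 µV.

+70.2 µV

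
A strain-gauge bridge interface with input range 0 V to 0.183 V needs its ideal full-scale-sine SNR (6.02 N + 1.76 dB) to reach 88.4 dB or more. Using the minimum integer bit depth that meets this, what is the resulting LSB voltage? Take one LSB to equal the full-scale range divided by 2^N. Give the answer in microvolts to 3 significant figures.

Full-scale range = 0.183 V.
N ≥ (88.4 − 1.76)/6.02 = 14.392 → N_min = 15.
Step size = 0.183/32768 V = 5.58 µV.

5.58 µV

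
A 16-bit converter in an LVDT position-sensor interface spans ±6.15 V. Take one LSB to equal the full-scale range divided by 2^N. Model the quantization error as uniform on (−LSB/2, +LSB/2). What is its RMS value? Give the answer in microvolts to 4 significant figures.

54.18 µV

Range = 6.15 − (-6.15) = 12.3 V.
LSB = 12.3 V ÷ 2^16 = 12.3/65536 V = 187.683 µV.
σ_q = LSB/√12 = 187.683 µV/3.4641 = 54.18 µV.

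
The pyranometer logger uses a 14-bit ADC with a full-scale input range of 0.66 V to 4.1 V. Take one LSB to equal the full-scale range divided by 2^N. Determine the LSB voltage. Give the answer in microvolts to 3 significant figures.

Full-scale range = 4.1 V − (0.66 V) = 3.44 V.
2^14 = 16384 levels.
LSB = 3.44 V / 2^14 = 210 µV.

210 µV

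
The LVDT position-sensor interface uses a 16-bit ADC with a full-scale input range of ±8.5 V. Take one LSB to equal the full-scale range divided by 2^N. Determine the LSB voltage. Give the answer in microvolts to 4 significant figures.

259.4 µV

Full-scale range = 8.5 V − (-8.5 V) = 17 V.
There are 2^16 = 65536 steps.
One LSB is 17 V / 65536 = 259.4 µV.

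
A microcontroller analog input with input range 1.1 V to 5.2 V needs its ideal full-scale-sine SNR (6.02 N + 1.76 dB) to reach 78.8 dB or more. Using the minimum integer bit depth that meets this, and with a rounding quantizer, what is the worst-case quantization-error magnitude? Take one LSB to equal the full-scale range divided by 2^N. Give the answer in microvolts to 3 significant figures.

250 µV

Range = 5.2 − (1.1) = 4.1 V.
N ≥ (78.8 − 1.76)/6.02 = 12.797 → N_min = 13.
One LSB is 4.1 V / 8192 = 0.50049 mV.
|e|_max = LSB/2 = 250 µV.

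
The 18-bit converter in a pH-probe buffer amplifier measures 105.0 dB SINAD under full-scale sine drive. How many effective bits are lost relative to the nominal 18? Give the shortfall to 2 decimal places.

Effective bits = (105.0 − 1.76)/6.02 = 17.1495.
18 − 17.1495 = 0.85 bits below nominal.

0.85 bits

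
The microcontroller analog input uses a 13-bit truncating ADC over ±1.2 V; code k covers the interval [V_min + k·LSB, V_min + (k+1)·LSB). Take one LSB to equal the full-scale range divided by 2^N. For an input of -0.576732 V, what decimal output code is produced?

2127

The full-scale span is 1.2 − (-1.2) = 2.4 V. LSB = 2.4 V / 2^13 ≈ 293.0 µV.
code = ⌊(V_in − V_min)/LSB⌋ = ⌊(V_in − V_min) × 2^13 / range⌋
     = ⌊(-0.576732 − (-1.2)) × 8192 / 2.4⌋ = ⌊0.623268 × 8192/2.4⌋
     = ⌊2127.421⌋ = 2127.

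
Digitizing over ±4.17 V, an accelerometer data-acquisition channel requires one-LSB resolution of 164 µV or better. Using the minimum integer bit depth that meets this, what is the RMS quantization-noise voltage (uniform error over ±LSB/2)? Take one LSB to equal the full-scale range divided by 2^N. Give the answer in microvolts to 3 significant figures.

36.7 µV

The full-scale span is 4.17 − (-4.17) = 8.34 V.
8.34 V / 164 µV = 50850. Since 2^15 = 32768 and 2^16 = 65536, N = 16.
One LSB is 8.34 V / 65536 = 127.26 µV.
V_rms = LSB/√12 = 36.7 µV.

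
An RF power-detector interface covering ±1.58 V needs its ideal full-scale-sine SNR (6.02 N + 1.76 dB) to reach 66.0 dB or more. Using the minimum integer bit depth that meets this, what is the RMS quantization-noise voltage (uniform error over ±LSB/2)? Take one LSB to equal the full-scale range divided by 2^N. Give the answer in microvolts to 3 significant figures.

445 µV

Span: 1.58 V − (-1.58 V) = 3.16 V.
Required N = ⌈(66.0 − 1.76)/6.02⌉ = ⌈10.671⌉ = 11.
LSB = 3.16 V ÷ 2^11 = 3.16/2048 V = 1.5430 mV.
σ_q = LSB/√12 = 1.5430 mV/3.4641 = 445 µV.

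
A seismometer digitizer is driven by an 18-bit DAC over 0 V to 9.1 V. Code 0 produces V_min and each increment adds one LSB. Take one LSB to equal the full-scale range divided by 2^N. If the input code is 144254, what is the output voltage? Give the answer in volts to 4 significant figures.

V_FS = 9.1 V. LSB = 9.1 V / 2^18.
V_out = 0 + 144254 × (9.1/262144) V
      = 0 V + 5.00760 V = 5.00760 V.

5.008 V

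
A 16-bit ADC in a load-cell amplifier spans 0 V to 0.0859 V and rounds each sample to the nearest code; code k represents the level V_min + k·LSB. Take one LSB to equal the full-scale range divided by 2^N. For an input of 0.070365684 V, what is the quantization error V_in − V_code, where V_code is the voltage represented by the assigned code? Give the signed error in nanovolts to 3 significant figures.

Range is 0.0859 V. LSB = 0.0859 V / 2^16 ≈ 1.311 µV.
(0.070365684 − (0)) / LSB = 0.070365684 × 65536/0.0859 = 53684.3477. Nearest integer: k = 53684.
V_code = 0 + (53684/65536) × 0.0859 = 0.070365228271 V.
e = 0.070365684 − (0.070365228271) = +456 nV.

+456 nV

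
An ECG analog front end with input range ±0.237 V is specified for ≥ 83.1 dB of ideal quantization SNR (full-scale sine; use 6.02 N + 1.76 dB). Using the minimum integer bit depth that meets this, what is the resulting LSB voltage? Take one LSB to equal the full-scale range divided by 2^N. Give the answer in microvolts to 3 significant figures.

28.9 µV

Range = 0.237 − (-0.237) = 0.474 V.
Required N = ⌈(83.1 − 1.76)/6.02⌉ = ⌈13.512⌉ = 14.
LSB = 0.474 V / 2^14 = 28.9 µV.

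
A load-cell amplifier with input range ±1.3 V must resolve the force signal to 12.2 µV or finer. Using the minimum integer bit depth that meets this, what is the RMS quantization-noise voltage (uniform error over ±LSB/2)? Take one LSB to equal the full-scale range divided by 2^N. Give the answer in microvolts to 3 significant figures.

Range = 1.3 − (-1.3) = 2.6 V.
Need 2^N ≥ 2.6 V / 12.2 µV = 213100 → N_min = 18.
LSB = 2.6 V / 2^18 = 9.9182 µV.
V_rms = LSB/√12 = 2.86 µV.

2.86 µV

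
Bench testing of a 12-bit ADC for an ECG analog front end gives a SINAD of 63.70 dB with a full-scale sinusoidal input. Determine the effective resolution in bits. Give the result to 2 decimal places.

ENOB = (SINAD − 1.76) / 6.02 = (63.70 − 1.76) / 6.02 = 61.94 / 6.02 = 10.2890.

10.29 bits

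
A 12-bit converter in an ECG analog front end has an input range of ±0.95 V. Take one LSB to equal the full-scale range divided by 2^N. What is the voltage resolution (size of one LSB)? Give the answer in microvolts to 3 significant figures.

464 µV

Range = 0.95 − (-0.95) = 1.9 V.
Number of codes = 2^12 = 4096.
LSB = 1.9 V / 2^12 = 464 µV.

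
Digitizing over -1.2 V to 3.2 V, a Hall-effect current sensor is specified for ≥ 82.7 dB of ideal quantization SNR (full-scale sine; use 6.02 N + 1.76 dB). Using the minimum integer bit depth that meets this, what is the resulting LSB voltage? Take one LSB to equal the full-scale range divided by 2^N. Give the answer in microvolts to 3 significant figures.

269 µV

The full-scale span is 3.2 − (-1.2) = 4.4 V.
6.02 N + 1.76 ≥ 82.7 gives N ≥ 13.445, so the minimum integer is 14.
One LSB is 4.4 V / 16384 = 269 µV.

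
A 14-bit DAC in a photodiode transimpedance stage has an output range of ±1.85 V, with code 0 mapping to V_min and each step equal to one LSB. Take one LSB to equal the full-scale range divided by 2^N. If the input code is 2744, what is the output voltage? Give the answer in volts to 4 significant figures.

The full-scale span is 1.85 − (-1.85) = 3.7 V. LSB = 3.7 V / 2^14.
V_out = -1.85 + 2744 × (3.7/16384) V
      = -1.85 + 0.619678 = -1.23032 V.

-1.230 V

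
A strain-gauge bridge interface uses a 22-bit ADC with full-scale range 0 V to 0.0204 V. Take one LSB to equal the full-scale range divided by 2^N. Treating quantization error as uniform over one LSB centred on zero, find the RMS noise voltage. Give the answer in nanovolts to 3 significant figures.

1.40 nV

V_FS = 0.0204 V.
LSB = 0.0204 V ÷ 2^22 = 0.0204/4194304 V = 4.8637 nV.
V_rms = LSB/√12 = 4.8637 nV / √12 = 1.40 nV.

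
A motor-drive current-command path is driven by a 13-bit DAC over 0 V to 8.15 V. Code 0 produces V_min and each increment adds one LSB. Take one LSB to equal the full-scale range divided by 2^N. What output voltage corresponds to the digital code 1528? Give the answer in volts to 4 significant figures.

V_FS = 8.15 V. LSB = 8.15 V / 2^13.
Output = V_min + (1528/8192) × range = 0 + 0.186523 × 8.15 V
      = 0 + 1.52017 = 1.52017 V.

1.520 V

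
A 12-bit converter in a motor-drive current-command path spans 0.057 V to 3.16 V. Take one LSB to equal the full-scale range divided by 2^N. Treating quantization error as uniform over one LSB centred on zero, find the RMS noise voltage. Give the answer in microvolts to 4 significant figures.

218.7 µV

Full-scale range = 3.16 V − (0.057 V) = 3.103 V.
LSB = 3.103 V ÷ 2^12 = 3.103/4096 V = 0.757568 mV.
σ_q = LSB/√12 = 0.757568 mV/3.4641 = 218.7 µV.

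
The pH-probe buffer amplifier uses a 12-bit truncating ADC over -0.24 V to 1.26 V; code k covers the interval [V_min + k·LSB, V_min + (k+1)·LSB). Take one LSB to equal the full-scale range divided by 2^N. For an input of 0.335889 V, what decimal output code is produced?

The full-scale span is 1.26 − (-0.24) = 1.5 V. LSB = 1.5 V / 2^12 ≈ 366.2 µV.
(V_in − V_min) × 2^12/range = (0.335889 − (-0.24)) × 4096/1.5 = 1572.561.
Floor → code = 1572.

1572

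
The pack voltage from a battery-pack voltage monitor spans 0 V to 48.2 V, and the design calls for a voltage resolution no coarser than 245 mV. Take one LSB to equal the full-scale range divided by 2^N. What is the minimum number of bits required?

V_FS = 48.2 V.
Levels needed ≥ 48.2/245 mV = 196.7. 2^8 = 256 suffices, so N_min = 8.

8 bits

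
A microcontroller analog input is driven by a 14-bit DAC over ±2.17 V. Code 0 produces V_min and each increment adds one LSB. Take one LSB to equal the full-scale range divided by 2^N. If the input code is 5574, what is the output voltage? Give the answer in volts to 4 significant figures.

Full-scale range = 2.17 V − (-2.17 V) = 4.34 V. LSB = 4.34 V / 2^14.
V_out = -2.17 + 5574 × (4.34/16384) V
      = -2.17 V + 1.47651 V = -0.693489 V.

-0.6935 V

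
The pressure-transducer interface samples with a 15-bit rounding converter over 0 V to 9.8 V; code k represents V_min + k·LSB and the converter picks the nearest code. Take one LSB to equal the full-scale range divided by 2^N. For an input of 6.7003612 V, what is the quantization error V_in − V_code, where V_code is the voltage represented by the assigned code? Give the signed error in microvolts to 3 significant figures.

Range is 9.8 V. LSB = 9.8 V / 2^15 ≈ 299.1 µV.
(6.7003612 − (0)) / LSB = 6.7003612 × 32768/9.8 = 22403.8200. Nearest integer: k = 22404.
V_code = 0 + (22404/32768) × 9.8 = 6.7004150391 V.
V_in − V_code = 6.7003612 − (6.7004150391) = −53.8 µV.

−53.8 µV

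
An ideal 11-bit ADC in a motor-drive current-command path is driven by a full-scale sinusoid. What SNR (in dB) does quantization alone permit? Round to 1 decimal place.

Ideal quantization SNR: 6.02 × 11 + 1.76 dB = 68.0 dB.

68.0 dB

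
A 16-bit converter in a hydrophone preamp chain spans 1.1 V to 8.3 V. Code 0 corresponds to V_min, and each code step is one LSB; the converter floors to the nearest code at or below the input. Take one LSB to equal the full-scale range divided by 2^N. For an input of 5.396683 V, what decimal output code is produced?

Full-scale range = 8.3 V − (1.1 V) = 7.2 V. LSB = 7.2 V / 2^16 ≈ 109.9 µV.
V_in − V_min = 5.396683 − (1.1) = 4.296683 V.
Divide by LSB: 4.296683 × 65536/7.2 = 39109.3635.
Truncating gives code 39109.

39109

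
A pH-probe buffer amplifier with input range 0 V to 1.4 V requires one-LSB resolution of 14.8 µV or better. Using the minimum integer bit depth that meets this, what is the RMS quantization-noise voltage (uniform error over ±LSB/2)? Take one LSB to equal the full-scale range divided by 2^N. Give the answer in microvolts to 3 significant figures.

3.08 µV

V_FS = 1.4 V.
Required number of levels: 1.4/14.8 µV = 94595; smallest N with 2^N ≥ that is 17.
Step size = 1.4/131072 V = 10.681 µV.
RMS noise = LSB/√12 = 3.08 µV.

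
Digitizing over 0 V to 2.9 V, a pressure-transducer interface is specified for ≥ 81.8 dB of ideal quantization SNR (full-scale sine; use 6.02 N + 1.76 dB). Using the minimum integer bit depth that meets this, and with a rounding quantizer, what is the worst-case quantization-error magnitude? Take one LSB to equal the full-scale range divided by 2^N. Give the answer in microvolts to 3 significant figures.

88.5 µV

Full-scale range = 2.9 V.
Required N = ⌈(81.8 − 1.76)/6.02⌉ = ⌈13.296⌉ = 14.
One LSB is 2.9 V / 16384 = 177.00 µV.
Half an LSB is 88.5 µV.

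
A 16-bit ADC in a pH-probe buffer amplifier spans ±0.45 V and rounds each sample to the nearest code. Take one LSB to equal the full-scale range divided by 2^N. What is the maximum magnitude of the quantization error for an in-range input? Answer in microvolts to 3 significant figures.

6.87 µV

Full-scale range = 0.45 V − (-0.45 V) = 0.9 V.
LSB = 0.9 V / 2^16 = 13.733 µV.
|e|_max = LSB/2 = 6.87 µV.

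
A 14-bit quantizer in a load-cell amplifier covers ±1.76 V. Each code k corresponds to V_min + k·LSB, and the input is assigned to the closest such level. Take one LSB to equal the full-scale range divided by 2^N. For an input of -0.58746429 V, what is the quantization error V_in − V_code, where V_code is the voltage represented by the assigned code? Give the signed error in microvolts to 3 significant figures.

−81.5 µV

The full-scale span is 1.76 − (-1.76) = 3.52 V. LSB = 3.52 V / 2^14 ≈ 214.8 µV.
Position in LSBs: (-0.58746429 − (-1.76)) × 16384/3.52 = 5457.6208; rounding gives k = 5458.
Reconstructed level: -1.76 + 5458 × 3.52/16384 V = -0.58738281250 V.
e = -0.58746429 − (-0.58738281250) = −81.5 µV.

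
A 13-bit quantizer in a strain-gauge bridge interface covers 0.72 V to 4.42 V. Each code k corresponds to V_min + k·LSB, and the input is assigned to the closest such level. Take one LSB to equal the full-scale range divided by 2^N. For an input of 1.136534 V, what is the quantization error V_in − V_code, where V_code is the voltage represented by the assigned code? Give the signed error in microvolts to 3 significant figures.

Range = 4.42 − (0.72) = 3.7 V. LSB = 3.7 V / 2^13 ≈ 451.7 µV.
Position in LSBs: (1.136534 − (0.72)) × 8192/3.7 = 922.2288; rounding gives k = 922.
Reconstructed level: 0.72 + 922 × 3.7/8192 V = 1.136430664 V.
e = 1.136534 − (1.136430664) = +103 µV.

+103 µV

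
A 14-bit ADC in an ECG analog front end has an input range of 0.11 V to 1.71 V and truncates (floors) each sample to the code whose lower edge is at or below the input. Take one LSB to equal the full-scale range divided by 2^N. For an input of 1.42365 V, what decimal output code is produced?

Full-scale range = 1.71 V − (0.11 V) = 1.6 V. LSB = 1.6 V / 2^14 ≈ 97.66 µV.
V_in − V_min = 1.42365 − (0.11) = 1.31365 V.
Divide by LSB: 1.31365 × 16384/1.6 = 13451.7760.
Truncating gives code 13451.

13451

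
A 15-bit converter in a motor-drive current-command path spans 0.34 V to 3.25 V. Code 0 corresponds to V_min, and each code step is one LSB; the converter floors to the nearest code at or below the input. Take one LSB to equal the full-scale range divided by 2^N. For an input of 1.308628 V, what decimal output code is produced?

10907

Span: 3.25 V − (0.34 V) = 2.91 V. LSB = 2.91 V / 2^15 ≈ 88.81 µV.
V_in − V_min = 1.308628 − (0.34) = 0.968628 V.
Divide by LSB: 0.968628 × 32768/2.91 = 10907.2173.
Truncating gives code 10907.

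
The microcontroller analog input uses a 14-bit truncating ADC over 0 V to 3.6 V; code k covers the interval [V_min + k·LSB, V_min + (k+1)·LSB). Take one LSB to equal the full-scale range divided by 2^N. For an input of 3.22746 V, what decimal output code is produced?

Range is 3.6 V. LSB = 3.6 V / 2^14 ≈ 219.7 µV.
(V_in − V_min) × 2^14/range = (3.22746 − (0)) × 16384/3.6 = 14688.529.
Floor → code = 14688.

14688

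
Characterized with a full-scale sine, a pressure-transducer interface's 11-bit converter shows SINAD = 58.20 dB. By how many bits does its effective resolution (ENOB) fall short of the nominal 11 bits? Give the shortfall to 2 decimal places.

Effective bits = (58.20 − 1.76)/6.02 = 9.3754.
Lost resolution: 11 − 9.3754 = 1.6246 bits.

1.62 bits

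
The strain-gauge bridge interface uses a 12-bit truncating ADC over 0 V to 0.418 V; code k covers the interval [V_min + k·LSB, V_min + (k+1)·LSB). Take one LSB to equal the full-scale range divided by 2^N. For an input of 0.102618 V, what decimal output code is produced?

1005

Range is 0.418 V. LSB = 0.418 V / 2^12 ≈ 102.1 µV.
(V_in − V_min) × 2^12/range = (0.102618 − (0)) × 4096/0.418 = 1005.558.
Floor → code = 1005.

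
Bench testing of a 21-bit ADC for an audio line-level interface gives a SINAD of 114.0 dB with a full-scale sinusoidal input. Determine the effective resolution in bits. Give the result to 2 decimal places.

18.64 bits

(114.0 − 1.76) / 6.02 = 112.24/6.02 = 18.6445 effective bits.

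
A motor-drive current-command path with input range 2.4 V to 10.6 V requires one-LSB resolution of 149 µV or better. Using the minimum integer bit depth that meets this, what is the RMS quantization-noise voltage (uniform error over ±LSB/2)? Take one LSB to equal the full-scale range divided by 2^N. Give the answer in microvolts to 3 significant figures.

Range = 10.6 − (2.4) = 8.2 V.
Levels needed ≥ 8.2/149 µV = 55030. 2^16 = 65536 suffices, so N_min = 16.
Step size = 8.2/65536 V = 125.12 µV.
RMS noise = LSB/√12 = 36.1 µV.

36.1 µV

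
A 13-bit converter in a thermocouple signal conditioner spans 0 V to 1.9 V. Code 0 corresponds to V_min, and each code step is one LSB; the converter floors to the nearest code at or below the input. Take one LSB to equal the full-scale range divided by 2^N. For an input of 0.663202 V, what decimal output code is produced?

2859

V_FS = 1.9 V. LSB = 1.9 V / 2^13 ≈ 231.9 µV.
V_in − V_min = 0.663202 − (0) = 0.663202 V.
Divide by LSB: 0.663202 × 8192/1.9 = 2859.4478.
Truncating gives code 2859.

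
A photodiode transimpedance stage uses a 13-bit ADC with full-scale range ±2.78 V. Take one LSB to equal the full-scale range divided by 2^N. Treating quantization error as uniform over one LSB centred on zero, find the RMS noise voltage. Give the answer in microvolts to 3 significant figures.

Span: 2.78 V − (-2.78 V) = 5.56 V.
Step size = 5.56/8192 V = 0.67871 mV.
σ_q = LSB/√12 = 0.67871 mV/3.4641 = 196 µV.

196 µV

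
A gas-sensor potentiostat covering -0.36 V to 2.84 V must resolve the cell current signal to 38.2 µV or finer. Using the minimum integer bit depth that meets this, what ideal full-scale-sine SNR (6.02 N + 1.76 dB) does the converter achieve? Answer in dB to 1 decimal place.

104.1 dB

The full-scale span is 2.84 − (-0.36) = 3.2 V.
Need 2^N ≥ 3.2 V / 38.2 µV = 83770 → N_min = 17.
Ideal SNR at N = 17: 6.02·17 + 1.76 = 104.1 dB.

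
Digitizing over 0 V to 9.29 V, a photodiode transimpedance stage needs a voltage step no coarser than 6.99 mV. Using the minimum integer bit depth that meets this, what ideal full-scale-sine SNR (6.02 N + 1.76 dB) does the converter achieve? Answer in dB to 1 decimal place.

68.0 dB

V_FS = 9.29 V.
Levels needed ≥ 9.29/6.99 mV = 1329. 2^11 = 2048 suffices, so N_min = 11.
6.02(11) + 1.76 = 67.98 dB.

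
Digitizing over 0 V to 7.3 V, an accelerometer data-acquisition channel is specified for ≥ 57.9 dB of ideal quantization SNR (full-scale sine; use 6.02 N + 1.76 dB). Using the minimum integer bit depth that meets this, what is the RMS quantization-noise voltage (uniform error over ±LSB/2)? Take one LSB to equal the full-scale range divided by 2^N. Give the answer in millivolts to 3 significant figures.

2.06 mV

Range is 7.3 V.
6.02 N + 1.76 ≥ 57.9 gives N ≥ 9.326, so the minimum integer is 10.
Step size = 7.3/1024 V = 7.1289 mV.
σ_q = LSB/√12 = 7.1289 mV/3.4641 = 2.06 mV.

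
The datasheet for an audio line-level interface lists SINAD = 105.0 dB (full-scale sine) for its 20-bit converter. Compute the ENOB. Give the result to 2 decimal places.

ENOB = (105.0 − 1.76)/6.02 = 17.1495 bits.

17.15 bits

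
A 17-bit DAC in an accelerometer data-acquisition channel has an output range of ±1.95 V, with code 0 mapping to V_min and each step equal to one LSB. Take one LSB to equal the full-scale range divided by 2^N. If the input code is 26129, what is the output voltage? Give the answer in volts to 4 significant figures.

The full-scale span is 1.95 − (-1.95) = 3.9 V. LSB = 3.9 V / 2^17.
V_out = -1.95 + 26129 × (3.9/131072) V
      = -1.95 V + 0.777459 V = -1.17254 V.

-1.173 V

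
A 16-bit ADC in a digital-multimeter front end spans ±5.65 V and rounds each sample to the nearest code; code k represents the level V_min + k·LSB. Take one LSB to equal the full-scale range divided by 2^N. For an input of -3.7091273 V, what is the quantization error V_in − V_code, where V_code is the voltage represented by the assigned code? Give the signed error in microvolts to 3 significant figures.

Span: 5.65 V − (-5.65 V) = 11.3 V. LSB = 11.3 V / 2^16 ≈ 172.4 µV.
Position in LSBs: (-3.7091273 − (-5.65)) × 65536/11.3 = 11256.3746; rounding gives k = 11256.
V_code = V_min + k × range/2^16 = -5.65 + 11256 × 11.3/65536 = -3.7091918945 V.
Error = V_in − V_code = -3.7091273 − (-3.7091918945) = +64.6 µV.

+64.6 µV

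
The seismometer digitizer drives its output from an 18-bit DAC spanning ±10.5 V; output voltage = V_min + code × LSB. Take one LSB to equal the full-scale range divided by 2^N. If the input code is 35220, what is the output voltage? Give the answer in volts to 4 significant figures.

Full-scale range = 10.5 V − (-10.5 V) = 21 V. LSB = 21 V / 2^18.
V_out = -10.5 + 35220 × (21/262144) V
      = -10.5 + 2.82143 = -7.67857 V.

-7.679 V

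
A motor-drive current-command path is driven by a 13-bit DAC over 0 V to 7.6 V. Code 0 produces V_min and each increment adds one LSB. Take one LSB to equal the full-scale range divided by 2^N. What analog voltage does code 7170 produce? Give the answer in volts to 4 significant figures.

6.652 V

Full-scale range = 7.6 V. LSB = 7.6 V / 2^13.
V_out = V_min + code × LSB = 0 V + 7170 × 7.6 V / 8192
      = 0 V + 6.65186 V = 6.65186 V.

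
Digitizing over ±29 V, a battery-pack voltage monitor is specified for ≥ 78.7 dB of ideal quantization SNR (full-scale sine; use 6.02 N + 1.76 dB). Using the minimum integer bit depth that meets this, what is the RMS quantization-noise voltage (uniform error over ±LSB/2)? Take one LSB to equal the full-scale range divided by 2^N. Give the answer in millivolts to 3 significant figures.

Range = 29 − (-29) = 58 V.
6.02 N + 1.76 ≥ 78.7 gives N ≥ 12.781, so the minimum integer is 13.
LSB = 58 V ÷ 2^13 = 58/8192 V = 7.0801 mV.
RMS noise = LSB/√12 = 2.04 mV.

2.04 mV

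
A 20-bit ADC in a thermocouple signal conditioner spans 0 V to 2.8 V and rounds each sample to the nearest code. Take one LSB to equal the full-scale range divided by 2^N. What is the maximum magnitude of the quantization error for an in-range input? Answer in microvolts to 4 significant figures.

Full-scale range = 2.8 V.
LSB = 2.8 V ÷ 2^20 = 2.8/1048576 V = 2.67029 µV.
|e|_max = LSB/2 = 1.335 µV.

1.335 µV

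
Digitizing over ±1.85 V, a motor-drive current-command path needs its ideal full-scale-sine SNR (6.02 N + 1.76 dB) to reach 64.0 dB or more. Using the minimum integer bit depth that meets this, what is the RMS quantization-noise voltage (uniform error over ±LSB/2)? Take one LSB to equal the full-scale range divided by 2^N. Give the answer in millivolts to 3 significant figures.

The full-scale span is 1.85 − (-1.85) = 3.7 V.
Required N = ⌈(64.0 − 1.76)/6.02⌉ = ⌈10.339⌉ = 11.
One LSB is 3.7 V / 2048 = 1.8066 mV.
σ_q = LSB/√12 = 1.8066 mV/3.4641 = 0.522 mV.

0.522 mV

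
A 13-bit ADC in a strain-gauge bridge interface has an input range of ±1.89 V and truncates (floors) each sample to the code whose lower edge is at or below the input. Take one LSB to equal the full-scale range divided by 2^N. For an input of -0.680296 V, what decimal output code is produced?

Range = 1.89 − (-1.89) = 3.78 V. LSB = 3.78 V / 2^13 ≈ 461.4 µV.
code = ⌊(V_in − V_min)/LSB⌋ = ⌊(V_in − V_min) × 2^13 / range⌋
     = ⌊(-0.680296 − (-1.89)) × 8192 / 3.78⌋ = ⌊1.209704 × 8192/3.78⌋
     = ⌊2621.665⌋ = 2621.

2621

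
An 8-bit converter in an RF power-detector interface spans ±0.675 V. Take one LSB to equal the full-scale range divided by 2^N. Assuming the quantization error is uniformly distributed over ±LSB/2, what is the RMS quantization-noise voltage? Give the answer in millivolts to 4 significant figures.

The full-scale span is 0.675 − (-0.675) = 1.35 V.
LSB = 1.35 V / 2^8 = 5.27344 mV.
V_rms = LSB/√12 = 5.27344 mV / √12 = 1.522 mV.

1.522 mV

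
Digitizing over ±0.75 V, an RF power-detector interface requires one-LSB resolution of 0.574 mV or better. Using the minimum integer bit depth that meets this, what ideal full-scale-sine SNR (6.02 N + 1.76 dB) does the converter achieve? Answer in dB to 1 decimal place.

74.0 dB

Full-scale range = 0.75 V − (-0.75 V) = 1.5 V.
Need 2^N ≥ 1.5 V / 0.574 mV = 2613 → N_min = 12.
SNR = 6.02 × 12 + 1.76 = 74.00 dB.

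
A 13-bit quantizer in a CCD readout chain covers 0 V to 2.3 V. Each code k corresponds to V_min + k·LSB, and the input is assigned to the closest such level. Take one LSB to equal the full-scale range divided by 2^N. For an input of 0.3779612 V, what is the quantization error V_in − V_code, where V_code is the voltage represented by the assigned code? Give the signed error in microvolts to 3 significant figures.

V_FS = 2.3 V. LSB = 2.3 V / 2^13 ≈ 280.8 µV.
(V_in − V_min)/LSB = (0.3779612 − (0)) × 8192/2.3 = 1346.1992 → nearest code k = 1346.
V_code = V_min + k × range/2^13 = 0 + 1346 × 2.3/8192 = 0.3779052734 V.
e = 0.3779612 − (0.3779052734) = +55.9 µV.

+55.9 µV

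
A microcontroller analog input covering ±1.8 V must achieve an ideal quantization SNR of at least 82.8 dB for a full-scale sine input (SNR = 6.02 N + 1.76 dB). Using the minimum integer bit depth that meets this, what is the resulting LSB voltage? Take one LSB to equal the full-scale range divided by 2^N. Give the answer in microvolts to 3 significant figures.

220 µV

The full-scale span is 1.8 − (-1.8) = 3.6 V.
Solving 6.02 N ≥ 82.8 − 1.76: N ≥ 13.462. Round up → N = 14.
LSB = 3.6 V ÷ 2^14 = 3.6/16384 V = 220 µV.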